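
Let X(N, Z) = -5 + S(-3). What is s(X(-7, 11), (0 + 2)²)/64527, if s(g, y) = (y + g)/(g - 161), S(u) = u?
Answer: 4/10905063 ≈ 3.6680e-7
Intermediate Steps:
X(N, Z) = -8 (X(N, Z) = -5 - 3 = -8)
s(g, y) = (g + y)/(-161 + g)
s(X(-7, 11), (0 + 2)²)/64527 = ((-8 + (0 + 2)²)/(-161 - 8))/64527 = ((-8 + 2²)/(-169))*(1/64527) = -(-8 + 4)/169*(1/64527) = -1/169*(-4)*(1/64527) = (4/169)*(1/64527) = 4/10905063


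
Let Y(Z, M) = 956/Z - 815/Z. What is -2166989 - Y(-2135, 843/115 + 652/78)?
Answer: -4626521374/2135 ≈ -2.1670e+6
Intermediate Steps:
Y(Z, M) = 141/Z
-2166989 - Y(-2135, 843/115 + 652/78) = -2166989 - 141/(-2135) = -2166989 - 141*(-1)/2135 = -2166989 - 1*(-141/2135) = -2166989 + 141/2135 = -4626521374/2135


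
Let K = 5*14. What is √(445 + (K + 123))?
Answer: √638 ≈ 25.259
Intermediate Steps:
K = 70
√(445 + (K + 123)) = √(445 + (70 + 123)) = √(445 + 193) = √638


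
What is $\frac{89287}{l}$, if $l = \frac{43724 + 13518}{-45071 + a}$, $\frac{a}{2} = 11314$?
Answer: $- \frac{2003868141}{57242} \approx -35007.0$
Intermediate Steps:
$a = 22628$ ($a = 2 \cdot 11314 = 22628$)
$l = - \frac{57242}{22443}$ ($l = \frac{43724 + 13518}{-45071 + 22628} = \frac{57242}{-22443} = 57242 \left(- \frac{1}{22443}\right) = - \frac{57242}{22443} \approx -2.5505$)
$\frac{89287}{l} = \frac{89287}{- \frac{57242}{22443}} = 89287 \left(- \frac{22443}{57242}\right) = - \frac{2003868141}{57242}$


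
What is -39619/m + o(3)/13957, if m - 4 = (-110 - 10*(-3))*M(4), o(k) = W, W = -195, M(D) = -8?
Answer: -553087963/8988308 ≈ -61.534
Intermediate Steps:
o(k) = -195
m = 644 (m = 4 + (-110 - 10*(-3))*(-8) = 4 + (-110 + 30)*(-8) = 4 - 80*(-8) = 4 + 640 = 644)
-39619/m + o(3)/13957 = -39619/644 - 195/13957 = -553087963/8988308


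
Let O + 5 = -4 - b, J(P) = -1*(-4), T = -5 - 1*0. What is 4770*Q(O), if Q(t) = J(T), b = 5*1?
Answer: 19080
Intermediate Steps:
T = -5 (T = -5 + 0 = -5)
b = 5
J(P) = 4
O = -14 (O = -5 + (-4 - 1*5) = -5 + (-4 - 5) = -5 - 9 = -14)
Q(t) = 4
4770*Q(O) = 4770*4 = 19080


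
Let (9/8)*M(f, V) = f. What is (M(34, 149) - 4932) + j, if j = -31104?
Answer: -324052/9 ≈ -36006.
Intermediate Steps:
M(f, V) = 8*f/9
(M(34, 149) - 4932) + j = ((8/9)*34 - 4932) - 31104 = (272/9 - 4932) - 31104 = -44116/9 - 31104 = -324052/9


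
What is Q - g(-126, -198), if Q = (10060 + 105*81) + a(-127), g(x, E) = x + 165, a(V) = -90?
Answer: 18436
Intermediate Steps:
g(x, E) = 165 + x
Q = 18475 (Q = (10060 + 105*81) - 90 = (10060 + 8505) - 90 = 18565 - 90 = 18475)
Q - g(-126, -198) = 18475 - (165 - 126) = 18475 - 1*39 = 18475 - 39 = 18436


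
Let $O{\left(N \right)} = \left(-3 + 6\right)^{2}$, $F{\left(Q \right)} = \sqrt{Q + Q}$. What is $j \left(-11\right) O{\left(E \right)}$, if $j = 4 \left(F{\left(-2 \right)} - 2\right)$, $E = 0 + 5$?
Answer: $792 - 792 i \approx 792.0 - 792.0 i$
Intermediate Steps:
$F{\left(Q \right)} = \sqrt{2} \sqrt{Q}$ ($F{\left(Q \right)} = \sqrt{2 Q} = \sqrt{2} \sqrt{Q}$)
$E = 5$
$O{\left(N \right)} = 9$ ($O{\left(N \right)} = 3^{2} = 9$)
$j = -8 + 8 i$ ($j = 4 \left(\sqrt{2} \sqrt{-2} - 2\right) = 4 \left(\sqrt{2} i \sqrt{2} - 2\right) = 4 \left(2 i - 2\right) = 4 \left(-2 + 2 i\right) = -8 + 8 i \approx -8.0 + 8.0 i$)
$j \left(-11\right) O{\left(E \right)} = \left(-8 + 8 i\right) \left(-11\right) 9 = \left(88 - 88 i\right) 9 = 792 - 792 i$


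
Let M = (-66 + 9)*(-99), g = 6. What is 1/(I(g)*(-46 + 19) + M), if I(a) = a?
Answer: 1/5481 ≈ 0.00018245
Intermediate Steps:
M = 5643 (M = -57*(-99) = 5643)
1/(I(g)*(-46 + 19) + M) = 1/(6*(-46 + 19) + 5643) = 1/(6*(-27) + 5643) = 1/(-162 + 5643) = 1/5481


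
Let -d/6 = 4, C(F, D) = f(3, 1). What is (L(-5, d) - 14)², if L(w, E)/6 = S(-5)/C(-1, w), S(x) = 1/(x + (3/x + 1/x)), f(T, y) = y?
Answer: 190096/841 ≈ 226.04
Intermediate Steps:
C(F, D) = 1
d = -24 (d = -6*4 = -24)
S(x) = 1/(x + 4/x) (S(x) = 1/(x + (3/x + 1/x)) = 1/(x + 4/x))
L(w, E) = -30/29 (L(w, E) = 6*(-5/(4 + (-5)²)/1) = 6*(-5/(4 + 25)*1) = 6*(-5/29*1) = 6*(-5/29) = -30/29)
(L(-5, d) - 14)² = (-30/29 - 14)² = (-436/29)² = 190096/841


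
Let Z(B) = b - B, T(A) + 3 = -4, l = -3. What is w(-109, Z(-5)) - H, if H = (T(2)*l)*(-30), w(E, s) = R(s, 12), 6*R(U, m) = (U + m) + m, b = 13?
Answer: 637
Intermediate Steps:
T(A) = -7 (T(A) = -3 - 4 = -7)
Z(B) = 13 - B
R(U, m) = m/3 + U/6 (R(U, m) = ((U + m) + m)/6 = (U + 2*m)/6 = m/3 + U/6)
w(E, s) = 4 + s/6 (w(E, s) = (1/3)*12 + s/6 = 4 + s/6)
H = -630 (H = -7*(-3)*(-30) = 21*(-30) = -630)
w(-109, Z(-5)) - H = (4 + (13 - 1*(-5))/6) - 1*(-630) = (4 + (13 + 5)/6) + 630 = (4 + (1/6)*18) + 630 = (4 + 3) + 630 = 7 + 630 = 637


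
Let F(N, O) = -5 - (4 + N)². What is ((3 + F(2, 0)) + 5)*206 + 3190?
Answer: -3608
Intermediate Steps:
((3 + F(2, 0)) + 5)*206 + 3190 = ((3 + (-5 - (4 + 2)²)) + 5)*206 + 3190 = ((3 + (-5 - 1*6²)) + 5)*206 + 3190 = ((3 + (-5 - 1*36)) + 5)*206 + 3190 = ((3 + (-5 - 36)) + 5)*206 + 3190 = ((3 - 41) + 5)*206 + 3190 = (-38 + 5)*206 + 3190 = -33*206 + 3190 = -6798 + 3190 = -3608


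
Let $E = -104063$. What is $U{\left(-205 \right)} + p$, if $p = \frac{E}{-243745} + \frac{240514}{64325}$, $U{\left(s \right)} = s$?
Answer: $- \frac{629771194644}{3135779425} \approx -200.83$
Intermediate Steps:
$p = \frac{13063587481}{3135779425}$ ($p = - \frac{104063}{-243745} + \frac{240514}{64325} = \left(-104063\right) \left(- \frac{1}{243745}\right) + 240514 \cdot \frac{1}{64325} = \frac{104063}{243745} + \frac{240514}{64325} = \frac{13063587481}{3135779425} \approx 4.166$)
$U{\left(-205 \right)} + p = -205 + \frac{13063587481}{3135779425} = - \frac{629771194644}{3135779425}$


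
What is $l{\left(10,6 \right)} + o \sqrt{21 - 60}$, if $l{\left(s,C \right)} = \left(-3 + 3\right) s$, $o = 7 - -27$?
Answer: $34 i \sqrt{39} \approx 212.33 i$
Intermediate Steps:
$o = 34$ ($o = 7 + 27 = 34$)
$l{\left(s,C \right)} = 0$ ($l{\left(s,C \right)} = 0 s = 0$)
$l{\left(10,6 \right)} + o \sqrt{21 - 60} = 0 + 34 \sqrt{21 - 60} = 0 + 34 \sqrt{-39} = 0 + 34 i \sqrt{39} = 34 i \sqrt{39}$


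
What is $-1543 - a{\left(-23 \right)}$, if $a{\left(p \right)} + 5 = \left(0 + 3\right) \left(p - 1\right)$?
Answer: $-1466$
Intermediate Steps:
$a{\left(p \right)} = -8 + 3 p$ ($a{\left(p \right)} = -5 + \left(0 + 3\right) \left(p - 1\right) = -5 + 3 \left(-1 + p\right) = -5 + \left(-3 + 3 p\right) = -8 + 3 p$)
$-1543 - a{\left(-23 \right)} = -1543 - \left(-8 + 3 \left(-23\right)\right) = -1543 - \left(-8 - 69\right) = -1543 - -77 = -1543 + 77 = -1466$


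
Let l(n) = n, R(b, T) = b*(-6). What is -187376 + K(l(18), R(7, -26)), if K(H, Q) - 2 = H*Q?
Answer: -188130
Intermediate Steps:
R(b, T) = -6*b
K(H, Q) = 2 + H*Q
-187376 + K(l(18), R(7, -26)) = -187376 + (2 + 18*(-6*7)) = -187376 + (2 + 18*(-42)) = -187376 + (2 - 756) = -187376 - 754 = -188130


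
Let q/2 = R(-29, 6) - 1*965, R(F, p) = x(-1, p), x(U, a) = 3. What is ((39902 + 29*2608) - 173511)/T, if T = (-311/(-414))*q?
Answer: 12001239/299182 ≈ 40.114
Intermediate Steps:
R(F, p) = 3
q = -1924 (q = 2*(3 - 1*965) = 2*(3 - 965) = 2*(-962) = -1924)
T = -299182/207 (T = -311/(-414)*(-1924) = -311*(-1/414)*(-1924) = (311/414)*(-1924) = -299182/207 ≈ -1445.3)
((39902 + 29*2608) - 173511)/T = ((39902 + 29*2608) - 173511)/(-299182/207) = ((39902 + 75632) - 173511)*(-207/299182) = (115534 - 173511)*(-207/299182) = -57977*(-207/299182) = 12001239/299182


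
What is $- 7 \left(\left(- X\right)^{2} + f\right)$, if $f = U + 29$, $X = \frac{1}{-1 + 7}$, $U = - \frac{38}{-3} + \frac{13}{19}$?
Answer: $- \frac{202909}{684} \approx -296.65$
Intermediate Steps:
$U = \frac{761}{57}$ ($U = \left(-38\right) \left(- \frac{1}{3}\right) + 13 \cdot \frac{1}{19} = \frac{38}{3} + \frac{13}{19} = \frac{761}{57} \approx 13.351$)
$X = \frac{1}{6} \approx 0.16667$
$f = \frac{2414}{57}$ ($f = \frac{761}{57} + 29 = \frac{2414}{57} \approx 42.351$)
$- 7 \left(\left(- X\right)^{2} + f\right) = - 7 \left(\left(\left(-1\right) \frac{1}{6}\right)^{2} + \frac{2414}{57}\right) = - 7 \left(\left(- \frac{1}{6}\right)^{2} + \frac{2414}{57}\right) = - 7 \left(\frac{1}{36} + \frac{2414}{57}\right) = \left(-7\right) \frac{28987}{684} = - \frac{202909}{684}$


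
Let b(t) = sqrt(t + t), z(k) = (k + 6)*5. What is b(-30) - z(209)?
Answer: -1075 + 2*I*sqrt(15) ≈ -1075.0 + 7.746*I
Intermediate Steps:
z(k) = 30 + 5*k (z(k) = (6 + k)*5 = 30 + 5*k)
b(t) = sqrt(2)*sqrt(t) (b(t) = sqrt(2*t) = sqrt(2)*sqrt(t))
b(-30) - z(209) = sqrt(2)*sqrt(-30) - (30 + 5*209) = sqrt(2)*(I*sqrt(30)) - (30 + 1045) = 2*I*sqrt(15) - 1*1075 = 2*I*sqrt(15) - 1075 = -1075 + 2*I*sqrt(15)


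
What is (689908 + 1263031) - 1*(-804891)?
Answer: 2757830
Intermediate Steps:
(689908 + 1263031) - 1*(-804891) = 1952939 + 804891 = 2757830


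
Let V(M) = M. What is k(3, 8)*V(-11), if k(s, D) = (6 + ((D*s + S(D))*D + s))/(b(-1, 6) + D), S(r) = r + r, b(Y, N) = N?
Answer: -517/2 ≈ -258.50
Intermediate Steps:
S(r) = 2*r
k(s, D) = (6 + s + D*(2*D + D*s))/(6 + D) (k(s, D) = (6 + ((D*s + 2*D)*D + s))/(6 + D) = (6 + ((2*D + D*s)*D + s))/(6 + D) = (6 + (D*(2*D + D*s) + s))/(6 + D) = (6 + (s + D*(2*D + D*s)))/(6 + D) = (6 + s + D*(2*D + D*s))/(6 + D))
k(3, 8)*V(-11) = ((6 + 3 + 2*8² + 3*8²)/(6 + 8))*(-11) = ((6 + 3 + 2*64 + 3*64)/14)*(-11) = ((6 + 3 + 128 + 192)/14)*(-11) = ((1/14)*329)*(-11) = (47/2)*(-11) = -517/2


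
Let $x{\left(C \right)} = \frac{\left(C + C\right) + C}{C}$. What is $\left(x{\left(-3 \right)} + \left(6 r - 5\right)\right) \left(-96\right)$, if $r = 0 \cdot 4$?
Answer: $192$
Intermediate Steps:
$r = 0$
$x{\left(C \right)} = 3$ ($x{\left(C \right)} = \frac{2 C + C}{C} = \frac{3 C}{C} = 3$)
$\left(x{\left(-3 \right)} + \left(6 r - 5\right)\right) \left(-96\right) = \left(3 + \left(6 \cdot 0 - 5\right)\right) \left(-96\right) = \left(3 + \left(0 - 5\right)\right) \left(-96\right) = \left(3 - 5\right) \left(-96\right) = \left(-2\right) \left(-96\right) = 192$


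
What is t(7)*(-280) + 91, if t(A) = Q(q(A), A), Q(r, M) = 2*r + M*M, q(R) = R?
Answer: -17549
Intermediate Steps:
Q(r, M) = M**2 + 2*r (Q(r, M) = 2*r + M**2 = M**2 + 2*r)
t(A) = A**2 + 2*A
t(7)*(-280) + 91 = (7*(2 + 7))*(-280) + 91 = (7*9)*(-280) + 91 = 63*(-280) + 91 = -17640 + 91 = -17549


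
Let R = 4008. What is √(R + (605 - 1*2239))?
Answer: √2374 ≈ 48.724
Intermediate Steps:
√(R + (605 - 1*2239)) = √(4008 + (605 - 1*2239)) = √(4008 + (605 - 2239)) = √(4008 - 1634) = √2374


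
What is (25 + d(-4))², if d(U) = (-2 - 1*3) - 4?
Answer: 256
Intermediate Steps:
d(U) = -9 (d(U) = (-2 - 3) - 4 = -5 - 4 = -9)
(25 + d(-4))² = (25 - 9)² = 16² = 256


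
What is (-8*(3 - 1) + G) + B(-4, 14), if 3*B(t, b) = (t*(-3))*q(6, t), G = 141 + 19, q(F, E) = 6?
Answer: 168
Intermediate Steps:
G = 160
B(t, b) = -6*t (B(t, b) = ((t*(-3))*6)/3 = (-3*t*6)/3 = (-18*t)/3 = -6*t)
(-8*(3 - 1) + G) + B(-4, 14) = (-8*(3 - 1) + 160) - 6*(-4) = (-8*2 + 160) + 24 = (-16 + 160) + 24 = 144 + 24 = 168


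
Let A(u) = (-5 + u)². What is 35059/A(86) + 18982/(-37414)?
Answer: 593578262/122736627 ≈ 4.8362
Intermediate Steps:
35059/A(86) + 18982/(-37414) = 35059/((-5 + 86)²) + 18982/(-37414) = 35059/(81²) + 18982*(-1/37414) = 35059/6561 - 9491/18707 = 593578262/122736627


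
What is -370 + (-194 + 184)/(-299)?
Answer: -110620/299 ≈ -369.97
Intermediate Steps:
-370 + (-194 + 184)/(-299) = -370 - 1/299*(-10) = -370 + 10/299 = -110620/299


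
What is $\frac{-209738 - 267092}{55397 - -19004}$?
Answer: $- \frac{476830}{74401} \approx -6.4089$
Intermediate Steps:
$\frac{-209738 - 267092}{55397 - -19004} = - \frac{476830}{55397 + \left(-85 + 19089\right)} = - \frac{476830}{55397 + 19004} = - \frac{476830}{74401}$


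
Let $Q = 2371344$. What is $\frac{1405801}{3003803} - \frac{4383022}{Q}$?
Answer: $- \frac{4916048433061}{3561525110616} \approx -1.3803$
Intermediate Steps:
$\frac{1405801}{3003803} - \frac{4383022}{Q} = \frac{1405801}{3003803} - \frac{4383022}{2371344} = 1405801 \cdot \frac{1}{3003803} - \frac{2191511}{1185672} = \frac{1405801}{3003803} - \frac{2191511}{1185672} = - \frac{4916048433061}{3561525110616}$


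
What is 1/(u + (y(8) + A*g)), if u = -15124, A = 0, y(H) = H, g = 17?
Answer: -1/15116 ≈ -6.6155e-5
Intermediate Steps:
1/(u + (y(8) + A*g)) = 1/(-15124 + (8 + 0*17)) = 1/(-15124 + (8 + 0)) = 1/(-15124 + 8) = 1/(-15116) = -1/15116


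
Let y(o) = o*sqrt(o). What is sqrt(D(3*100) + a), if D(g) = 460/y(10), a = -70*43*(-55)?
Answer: sqrt(4138750 + 115*sqrt(10))/5 ≈ 406.90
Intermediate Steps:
a = 165550 (a = -3010*(-55) = 165550)
y(o) = o**(3/2)
D(g) = 23*sqrt(10)/5 (D(g) = 460/(10**(3/2)) = 460/((10*sqrt(10))) = 460*(sqrt(10)/100) = 23*sqrt(10)/5)
sqrt(D(3*100) + a) = sqrt(23*sqrt(10)/5 + 165550) = sqrt(165550 + 23*sqrt(10)/5)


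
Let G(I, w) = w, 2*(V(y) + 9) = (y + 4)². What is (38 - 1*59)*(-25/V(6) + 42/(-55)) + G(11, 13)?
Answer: 94352/2255 ≈ 41.841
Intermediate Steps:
V(y) = -9 + (4 + y)²/2 (V(y) = -9 + (y + 4)²/2 = -9 + (4 + y)²/2)
(38 - 1*59)*(-25/V(6) + 42/(-55)) + G(11, 13) = (38 - 1*59)*(-25/(-9 + (4 + 6)²/2) + 42/(-55)) + 13 = (38 - 59)*(-25/(-9 + (½)*10²) + 42*(-1/55)) + 13 = -21*(-25/(-9 + (½)*100) - 42/55) + 13 = -21*(-25/(-9 + 50) - 42/55) + 13 = -21*(-25/41 - 42/55) + 13 = -21*(-3097/2255) + 13 = 65037/2255 + 13 = 94352/2255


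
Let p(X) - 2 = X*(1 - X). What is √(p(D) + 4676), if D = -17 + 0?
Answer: 2*√1093 ≈ 66.121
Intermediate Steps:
D = -17
p(X) = 2 + X*(1 - X)
√(p(D) + 4676) = √((2 - 17 - 1*(-17)²) + 4676) = √((2 - 17 - 1*289) + 4676) = √((2 - 17 - 289) + 4676) = √(-304 + 4676) = √4372 = 2*√1093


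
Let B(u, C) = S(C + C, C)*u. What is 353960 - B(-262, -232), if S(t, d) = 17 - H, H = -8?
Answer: 360510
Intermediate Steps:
S(t, d) = 25 (S(t, d) = 17 - 1*(-8) = 17 + 8 = 25)
B(u, C) = 25*u
353960 - B(-262, -232) = 353960 - 25*(-262) = 353960 - 1*(-6550) = 353960 + 6550 = 360510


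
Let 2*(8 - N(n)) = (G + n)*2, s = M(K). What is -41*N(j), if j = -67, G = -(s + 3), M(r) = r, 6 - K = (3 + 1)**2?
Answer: -2788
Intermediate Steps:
K = -10 (K = 6 - (3 + 1)**2 = 6 - 1*4**2 = 6 - 1*16 = 6 - 16 = -10)
s = -10
G = 7 (G = -(-10 + 3) = -1*(-7) = 7)
N(n) = 1 - n (N(n) = 8 - (7 + n)*2/2 = 8 - (14 + 2*n)/2 = 8 + (-7 - n) = 1 - n)
-41*N(j) = -41*(1 - 1*(-67)) = -41*(1 + 67) = -41*68 = -2788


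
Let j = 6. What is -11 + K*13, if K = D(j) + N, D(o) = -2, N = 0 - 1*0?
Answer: -37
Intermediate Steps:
N = 0 (N = 0 + 0 = 0)
K = -2 (K = -2 + 0 = -2)
-11 + K*13 = -11 - 2*13 = -11 - 26 = -37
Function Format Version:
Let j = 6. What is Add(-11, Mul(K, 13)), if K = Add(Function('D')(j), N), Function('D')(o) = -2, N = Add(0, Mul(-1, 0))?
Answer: -37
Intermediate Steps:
N = 0 (N = Add(0, 0) = 0)
K = -2 (K = Add(-2, 0) = -2)
Add(-11, Mul(K, 13)) = Add(-11, Mul(-2, 13)) = Add(-11, -26) = -37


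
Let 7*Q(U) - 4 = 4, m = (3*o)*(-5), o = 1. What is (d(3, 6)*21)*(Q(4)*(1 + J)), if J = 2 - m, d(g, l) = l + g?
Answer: 3888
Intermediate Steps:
m = -15 (m = (3*1)*(-5) = 3*(-5) = -15)
Q(U) = 8/7 (Q(U) = 4/7 + (⅐)*4 = 4/7 + 4/7 = 8/7)
d(g, l) = g + l
J = 17 (J = 2 - 1*(-15) = 2 + 15 = 17)
(d(3, 6)*21)*(Q(4)*(1 + J)) = ((3 + 6)*21)*(8*(1 + 17)/7) = (9*21)*((8/7)*18) = 189*(144/7) = 3888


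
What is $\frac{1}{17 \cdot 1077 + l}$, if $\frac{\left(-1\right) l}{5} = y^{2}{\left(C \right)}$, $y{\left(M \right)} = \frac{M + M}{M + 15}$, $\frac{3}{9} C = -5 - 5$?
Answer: $\frac{1}{18229} \approx 5.4858 \cdot 10^{-5}$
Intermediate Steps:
$C = -30$ ($C = 3 \left(-5 - 5\right) = 3 \left(-10\right) = -30$)
$y{\left(M \right)} = \frac{2 M}{15 + M}$
$l = -80$ ($l = - 5 \left(2 \left(-30\right) \frac{1}{15 - 30}\right)^{2} = - 5 \left(2 \left(-30\right) \frac{1}{-15}\right)^{2} = - 5 \left(2 \left(-30\right) \left(- \frac{1}{15}\right)\right)^{2} = - 5 \cdot 4^{2} = \left(-5\right) 16 = -80$)
$\frac{1}{17 \cdot 1077 + l} = \frac{1}{17 \cdot 1077 - 80} = \frac{1}{18309 - 80} = \frac{1}{18229}$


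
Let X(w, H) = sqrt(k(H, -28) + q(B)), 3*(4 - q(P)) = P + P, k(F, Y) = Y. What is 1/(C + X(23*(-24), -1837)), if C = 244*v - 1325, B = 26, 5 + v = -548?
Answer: -408771/55697910271 - 2*I*sqrt(93)/55697910271 ≈ -7.3391e-6 - 3.4628e-10*I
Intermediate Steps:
v = -553 (v = -5 - 548 = -553)
q(P) = 4 - 2*P/3 (q(P) = 4 - (P + P)/3 = 4 - 2*P/3)
C = -136257 (C = 244*(-553) - 1325 = -134932 - 1325 = -136257)
X(w, H) = 2*I*sqrt(93)/3 (X(w, H) = sqrt(-28 + (4 - 2/3*26)) = sqrt(-28 + (4 - 52/3)) = sqrt(-28 - 40/3) = sqrt(-124/3) = 2*I*sqrt(93)/3)
1/(C + X(23*(-24), -1837)) = 1/(-136257 + 2*I*sqrt(93)/3)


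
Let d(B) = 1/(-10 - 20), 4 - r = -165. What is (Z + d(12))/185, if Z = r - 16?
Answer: 4589/5550 ≈ 0.82685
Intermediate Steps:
r = 169 (r = 4 - 1*(-165) = 4 + 165 = 169)
Z = 153 (Z = 169 - 16 = 153)
d(B) = -1/30 (d(B) = 1/(-30) = -1/30)
(Z + d(12))/185 = (153 - 1/30)/185 = (4589/30)*(1/185) = 4589/5550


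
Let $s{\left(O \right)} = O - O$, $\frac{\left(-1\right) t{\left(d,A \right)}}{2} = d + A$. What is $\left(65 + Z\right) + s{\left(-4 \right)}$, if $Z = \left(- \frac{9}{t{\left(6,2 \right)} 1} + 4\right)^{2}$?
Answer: $\frac{21969}{256} \approx 85.816$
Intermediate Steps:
$t{\left(d,A \right)} = - 2 A - 2 d$ ($t{\left(d,A \right)} = - 2 \left(d + A\right) = - 2 \left(A + d\right) = - 2 A - 2 d$)
$s{\left(O \right)} = 0$
$Z = \frac{5329}{256}$ ($Z = \left(- \frac{9}{\left(\left(-2\right) 2 - 12\right) 1} + 4\right)^{2} = \left(- \frac{9}{\left(-4 - 12\right) 1} + 4\right)^{2} = \left(- \frac{9}{\left(-16\right) 1} + 4\right)^{2} = \left(- \frac{9}{-16} + 4\right)^{2} = \left(\left(-9\right) \left(- \frac{1}{16}\right) + 4\right)^{2} = \left(\frac{9}{16} + 4\right)^{2} = \left(\frac{73}{16}\right)^{2} = \frac{5329}{256} \approx 20.816$)
$\left(65 + Z\right) + s{\left(-4 \right)} = \left(65 + \frac{5329}{256}\right) + 0 = \frac{21969}{256} + 0 = \frac{21969}{256}$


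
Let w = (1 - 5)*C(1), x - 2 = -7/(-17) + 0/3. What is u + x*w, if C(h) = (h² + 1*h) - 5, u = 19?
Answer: 815/17 ≈ 47.941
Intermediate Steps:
C(h) = -5 + h + h² (C(h) = (h² + h) - 5 = (h + h²) - 5 = -5 + h + h²)
x = 41/17 (x = 2 + (-7/(-17) + 0/3) = 2 + (-7*(-1/17) + 0*(⅓)) = 2 + (7/17 + 0) = 2 + 7/17 = 41/17 ≈ 2.4118)
w = 12 (w = (1 - 5)*(-5 + 1 + 1²) = -4*(-5 + 1 + 1) = -4*(-3) = 12)
u + x*w = 19 + (41/17)*12 = 19 + 492/17 = 815/17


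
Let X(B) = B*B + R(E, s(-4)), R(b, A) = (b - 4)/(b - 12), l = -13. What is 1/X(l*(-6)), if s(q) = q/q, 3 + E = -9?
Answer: 3/18254 ≈ 0.00016435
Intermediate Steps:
E = -12 (E = -3 - 9 = -12)
s(q) = 1
R(b, A) = (-4 + b)/(-12 + b)
X(B) = ⅔ + B² (X(B) = B*B + (-4 - 12)/(-12 - 12) = B² - 16/(-24) = B² - 1/24*(-16) = B² + ⅔ = ⅔ + B²)
1/X(l*(-6)) = 1/(⅔ + (-13*(-6))²) = 1/(⅔ + 78²) = 1/(⅔ + 6084) = 1/(18254/3) = 3/18254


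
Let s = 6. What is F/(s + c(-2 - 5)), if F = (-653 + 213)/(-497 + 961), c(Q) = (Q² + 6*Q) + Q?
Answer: -55/348 ≈ -0.15805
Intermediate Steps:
c(Q) = Q² + 7*Q
F = -55/58 (F = -440/464 = -440*1/464 = -55/58 ≈ -0.94828)
F/(s + c(-2 - 5)) = -55/(58*(6 + (-2 - 5)*(7 + (-2 - 5)))) = -55/(58*(6 - 7*(7 - 7))) = -55/(58*(6 - 7*0)) = -55/(58*(6 + 0)) = -55/58/6 = -55/58*⅙ = -55/348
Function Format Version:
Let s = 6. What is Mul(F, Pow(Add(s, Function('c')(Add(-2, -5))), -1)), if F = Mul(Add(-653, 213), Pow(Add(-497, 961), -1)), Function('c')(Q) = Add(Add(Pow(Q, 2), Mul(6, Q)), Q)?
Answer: Rational(-55, 348) ≈ -0.15805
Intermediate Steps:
Function('c')(Q) = Add(Pow(Q, 2), Mul(7, Q))
F = Rational(-55, 58) (F = Mul(-440, Pow(464, -1)) = Mul(-440, Rational(1, 464)) = Rational(-55, 58) ≈ -0.94828)
Mul(F, Pow(Add(s, Function('c')(Add(-2, -5))), -1)) = Mul(Rational(-55, 58), Pow(Add(6, Mul(Add(-2, -5), Add(7, Add(-2, -5)))), -1)) = Mul(Rational(-55, 58), Pow(Add(6, Mul(-7, Add(7, -7))), -1)) = Mul(Rational(-55, 58), Pow(Add(6, Mul(-7, 0)), -1)) = Mul(Rational(-55, 58), Pow(Add(6, 0), -1)) = Mul(Rational(-55, 58), Pow(6, -1)) = Mul(Rational(-55, 58), Rational(1, 6)) = Rational(-55, 348)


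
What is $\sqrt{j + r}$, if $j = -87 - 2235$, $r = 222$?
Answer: $10 i \sqrt{21} \approx 45.826 i$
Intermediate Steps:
$j = -2322$ ($j = -87 - 2235 = -2322$)
$\sqrt{j + r} = \sqrt{-2322 + 222} = \sqrt{-2100} = 10 i \sqrt{21}$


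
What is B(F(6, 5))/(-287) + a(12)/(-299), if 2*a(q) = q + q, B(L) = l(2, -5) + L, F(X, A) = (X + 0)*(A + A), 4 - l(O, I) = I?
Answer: -24075/85813 ≈ -0.28055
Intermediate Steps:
l(O, I) = 4 - I
F(X, A) = 2*A*X (F(X, A) = X*(2*A) = 2*A*X)
B(L) = 9 + L (B(L) = (4 - 1*(-5)) + L = (4 + 5) + L = 9 + L)
a(q) = q (a(q) = (q + q)/2 = (2*q)/2 = q)
B(F(6, 5))/(-287) + a(12)/(-299) = (9 + 2*5*6)/(-287) + 12/(-299) = (9 + 60)*(-1/287) + 12*(-1/299) = 69*(-1/287) - 12/299 = -69/287 - 12/299 = -24075/85813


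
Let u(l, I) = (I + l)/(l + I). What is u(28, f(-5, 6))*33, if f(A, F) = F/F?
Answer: 33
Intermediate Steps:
f(A, F) = 1
u(l, I) = 1 (u(l, I) = (I + l)/(I + l) = 1)
u(28, f(-5, 6))*33 = 1*33 = 33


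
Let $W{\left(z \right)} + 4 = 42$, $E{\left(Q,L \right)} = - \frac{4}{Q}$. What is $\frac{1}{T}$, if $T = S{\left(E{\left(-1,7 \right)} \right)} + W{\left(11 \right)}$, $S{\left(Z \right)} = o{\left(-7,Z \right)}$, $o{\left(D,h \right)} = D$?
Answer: $\frac{1}{31} \approx 0.032258$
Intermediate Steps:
$W{\left(z \right)} = 38$ ($W{\left(z \right)} = -4 + 42 = 38$)
$S{\left(Z \right)} = -7$
$T = 31$ ($T = -7 + 38 = 31$)
$\frac{1}{T} = \frac{1}{31}$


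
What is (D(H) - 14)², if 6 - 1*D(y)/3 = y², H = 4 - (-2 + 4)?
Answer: 64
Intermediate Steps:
H = 2 (H = 4 - 1*2 = 4 - 2 = 2)
D(y) = 18 - 3*y²
(D(H) - 14)² = ((18 - 3*2²) - 14)² = ((18 - 3*4) - 14)² = ((18 - 12) - 14)² = (6 - 14)² = (-8)² = 64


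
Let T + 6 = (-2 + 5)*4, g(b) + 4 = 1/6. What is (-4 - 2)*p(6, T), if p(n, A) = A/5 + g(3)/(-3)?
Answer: -223/15 ≈ -14.867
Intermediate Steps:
g(b) = -23/6 (g(b) = -4 + 1/6 = -4 + ⅙ = -23/6)
T = 6 (T = -6 + (-2 + 5)*4 = -6 + 3*4 = -6 + 12 = 6)
p(n, A) = 23/18 + A/5 (p(n, A) = A/5 - 23/6/(-3) = A*(⅕) - 23/6*(-⅓) = A/5 + 23/18 = 23/18 + A/5)
(-4 - 2)*p(6, T) = (-4 - 2)*(23/18 + (⅕)*6) = -6*(23/18 + 6/5) = -6*223/90 = -223/15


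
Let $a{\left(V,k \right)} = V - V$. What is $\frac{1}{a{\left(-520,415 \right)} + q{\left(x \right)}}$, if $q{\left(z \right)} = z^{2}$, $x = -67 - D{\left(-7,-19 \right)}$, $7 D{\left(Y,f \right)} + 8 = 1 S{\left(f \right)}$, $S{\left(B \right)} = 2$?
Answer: $\frac{49}{214369} \approx 0.00022858$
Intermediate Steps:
$a{\left(V,k \right)} = 0$
$D{\left(Y,f \right)} = - \frac{6}{7}$ ($D{\left(Y,f \right)} = - \frac{8}{7} + \frac{1 \cdot 2}{7} = - \frac{8}{7} + \frac{1}{7} \cdot 2 = - \frac{8}{7} + \frac{2}{7} = - \frac{6}{7}$)
$x = - \frac{463}{7}$ ($x = -67 - - \frac{6}{7} = -67 + \frac{6}{7} = - \frac{463}{7} \approx -66.143$)
$\frac{1}{a{\left(-520,415 \right)} + q{\left(x \right)}} = \frac{1}{0 + \left(- \frac{463}{7}\right)^{2}} = \frac{1}{0 + \frac{214369}{49}} = \frac{1}{\frac{214369}{49}} = \frac{49}{214369}$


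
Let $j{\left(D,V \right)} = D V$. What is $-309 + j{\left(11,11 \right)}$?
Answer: $-188$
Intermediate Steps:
$-309 + j{\left(11,11 \right)} = -309 + 11 \cdot 11 = -309 + 121 = -188$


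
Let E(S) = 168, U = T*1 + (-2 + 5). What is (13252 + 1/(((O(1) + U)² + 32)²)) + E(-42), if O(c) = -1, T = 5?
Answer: 88048621/6561 ≈ 13420.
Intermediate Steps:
U = 8 (U = 5*1 + (-2 + 5) = 5 + 3 = 8)
(13252 + 1/(((O(1) + U)² + 32)²)) + E(-42) = (13252 + 1/(((-1 + 8)² + 32)²)) + 168 = (13252 + 1/((7² + 32)²)) + 168 = (13252 + 1/((49 + 32)²)) + 168 = (13252 + 1/(81²)) + 168 = (13252 + 1/6561) + 168 = 86946373/6561 + 168 = 88048621/6561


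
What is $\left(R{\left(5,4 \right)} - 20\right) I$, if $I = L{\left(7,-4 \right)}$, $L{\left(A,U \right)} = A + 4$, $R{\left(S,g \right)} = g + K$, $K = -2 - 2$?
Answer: $-220$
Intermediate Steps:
$K = -4$ ($K = -2 - 2 = -4$)
$R{\left(S,g \right)} = -4 + g$ ($R{\left(S,g \right)} = g - 4 = -4 + g$)
$L{\left(A,U \right)} = 4 + A$
$I = 11$ ($I = 4 + 7 = 11$)
$\left(R{\left(5,4 \right)} - 20\right) I = \left(\left(-4 + 4\right) - 20\right) 11 = \left(0 - 20\right) 11 = \left(-20\right) 11 = -220$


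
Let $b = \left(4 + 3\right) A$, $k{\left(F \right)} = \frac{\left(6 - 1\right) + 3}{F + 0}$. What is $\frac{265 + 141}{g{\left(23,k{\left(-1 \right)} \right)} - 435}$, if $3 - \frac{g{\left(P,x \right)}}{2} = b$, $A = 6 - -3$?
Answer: $- \frac{406}{555} \approx -0.73153$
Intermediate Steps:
$A = 9$ ($A = 6 + 3 = 9$)
$k{\left(F \right)} = \frac{8}{F}$ ($k{\left(F \right)} = \frac{\left(6 - 1\right) + 3}{F} = \frac{5 + 3}{F} = \frac{8}{F}$)
$b = 63$ ($b = \left(4 + 3\right) 9 = 7 \cdot 9 = 63$)
$g{\left(P,x \right)} = -120$ ($g{\left(P,x \right)} = 6 - 126 = -120$)
$\frac{265 + 141}{g{\left(23,k{\left(-1 \right)} \right)} - 435} = \frac{265 + 141}{-120 - 435} = \frac{406}{-555} = 406 \left(- \frac{1}{555}\right) = - \frac{406}{555}$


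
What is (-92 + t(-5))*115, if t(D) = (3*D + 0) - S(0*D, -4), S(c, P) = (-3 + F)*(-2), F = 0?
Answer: -12995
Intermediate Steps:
S(c, P) = 6 (S(c, P) = (-3 + 0)*(-2) = -3*(-2) = 6)
t(D) = -6 + 3*D (t(D) = (3*D + 0) - 1*6 = 3*D - 6 = -6 + 3*D)
(-92 + t(-5))*115 = (-92 + (-6 + 3*(-5)))*115 = (-92 + (-6 - 15))*115 = (-92 - 21)*115 = -113*115 = -12995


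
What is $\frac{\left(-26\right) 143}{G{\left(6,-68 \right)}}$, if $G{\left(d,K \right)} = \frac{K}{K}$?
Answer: $-3718$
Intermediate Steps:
$G{\left(d,K \right)} = 1$
$\frac{\left(-26\right) 143}{G{\left(6,-68 \right)}} = \frac{\left(-26\right) 143}{1} = \left(-3718\right) 1 = -3718$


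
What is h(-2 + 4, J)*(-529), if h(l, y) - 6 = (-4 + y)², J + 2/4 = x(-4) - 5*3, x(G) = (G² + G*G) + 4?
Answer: -588777/4 ≈ -1.4719e+5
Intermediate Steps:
x(G) = 4 + 2*G² (x(G) = (G² + G²) + 4 = 2*G² + 4 = 4 + 2*G²)
J = 41/2 (J = -½ + ((4 + 2*(-4)²) - 5*3) = -½ + ((4 + 2*16) - 15) = -½ + ((4 + 32) - 15) = -½ + (36 - 15) = -½ + 21 = 41/2 ≈ 20.500)
h(l, y) = 6 + (-4 + y)²
h(-2 + 4, J)*(-529) = (6 + (-4 + 41/2)²)*(-529) = (6 + (33/2)²)*(-529) = (6 + 1089/4)*(-529) = (1113/4)*(-529) = -588777/4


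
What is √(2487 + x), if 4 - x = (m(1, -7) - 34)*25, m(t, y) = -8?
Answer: √3541 ≈ 59.506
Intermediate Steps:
x = 1054 (x = 4 - (-8 - 34)*25 = 4 - (-42)*25 = 4 - 1*(-1050) = 4 + 1050 = 1054)
√(2487 + x) = √(2487 + 1054) = √3541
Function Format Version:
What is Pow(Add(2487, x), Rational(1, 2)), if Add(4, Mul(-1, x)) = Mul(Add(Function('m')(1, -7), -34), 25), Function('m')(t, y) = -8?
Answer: Pow(3541, Rational(1, 2)) ≈ 59.506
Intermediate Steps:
x = 1054 (x = Add(4, Mul(-1, Mul(Add(-8, -34), 25))) = Add(4, Mul(-1, Mul(-42, 25))) = Add(4, Mul(-1, -1050)) = Add(4, 1050) = 1054)
Pow(Add(2487, x), Rational(1, 2)) = Pow(Add(2487, 1054), Rational(1, 2)) = Pow(3541, Rational(1, 2))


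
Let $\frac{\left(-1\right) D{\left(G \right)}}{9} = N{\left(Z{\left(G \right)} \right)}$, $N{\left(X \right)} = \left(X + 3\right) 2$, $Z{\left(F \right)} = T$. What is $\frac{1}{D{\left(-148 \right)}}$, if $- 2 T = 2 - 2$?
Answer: $- \frac{1}{54} \approx -0.018519$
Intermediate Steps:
$T = 0$ ($T = - \frac{2 - 2}{2} = \left(- \frac{1}{2}\right) 0 = 0$)
$Z{\left(F \right)} = 0$
$N{\left(X \right)} = 6 + 2 X$ ($N{\left(X \right)} = \left(3 + X\right) 2 = 6 + 2 X$)
$D{\left(G \right)} = -54$ ($D{\left(G \right)} = - 9 \left(6 + 2 \cdot 0\right) = - 9 \left(6 + 0\right) = \left(-9\right) 6 = -54$)
$\frac{1}{D{\left(-148 \right)}} = \frac{1}{-54} = - \frac{1}{54}$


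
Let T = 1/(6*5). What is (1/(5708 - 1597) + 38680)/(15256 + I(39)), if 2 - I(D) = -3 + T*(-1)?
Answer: 433673130/171103931 ≈ 2.5346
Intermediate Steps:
T = 1/30 ≈ 0.033333
I(D) = 151/30 (I(D) = 2 - (-3 + (1/30)*(-1)) = 2 - (-3 - 1/30) = 2 - 1*(-91/30) = 2 + 91/30 = 151/30)
(1/(5708 - 1597) + 38680)/(15256 + I(39)) = (1/(5708 - 1597) + 38680)/(15256 + 151/30) = (1/4111 + 38680)/(457831/30) = (1/4111 + 38680)*(30/457831) = (159013481/4111)*(30/457831) = 433673130/171103931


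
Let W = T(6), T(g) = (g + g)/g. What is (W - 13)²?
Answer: 121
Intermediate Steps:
T(g) = 2 (T(g) = (2*g)/g = 2)
W = 2
(W - 13)² = (2 - 13)² = (-11)² = 121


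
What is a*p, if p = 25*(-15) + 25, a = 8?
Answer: -2800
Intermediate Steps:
p = -350 (p = -375 + 25 = -350)
a*p = 8*(-350) = -2800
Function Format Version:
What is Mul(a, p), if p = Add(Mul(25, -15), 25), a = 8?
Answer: -2800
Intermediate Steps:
p = -350 (p = Add(-375, 25) = -350)
Mul(a, p) = Mul(8, -350) = -2800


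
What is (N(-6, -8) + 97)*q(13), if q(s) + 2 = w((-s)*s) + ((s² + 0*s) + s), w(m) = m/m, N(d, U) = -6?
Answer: 16471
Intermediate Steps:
w(m) = 1
q(s) = -1 + s + s² (q(s) = -2 + (1 + ((s² + 0*s) + s)) = -2 + (1 + ((s² + 0) + s)) = -2 + (1 + (s² + s)) = -2 + (1 + (s + s²)) = -2 + (1 + s + s²) = -1 + s + s²)
(N(-6, -8) + 97)*q(13) = (-6 + 97)*(-1 + 13 + 13²) = 91*(-1 + 13 + 169) = 91*181 = 16471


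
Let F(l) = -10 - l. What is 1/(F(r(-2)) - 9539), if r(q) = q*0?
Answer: -1/9549 ≈ -0.00010472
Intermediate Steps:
r(q) = 0
1/(F(r(-2)) - 9539) = 1/((-10 - 1*0) - 9539) = 1/((-10 + 0) - 9539) = 1/(-10 - 9539) = 1/(-9549) = -1/9549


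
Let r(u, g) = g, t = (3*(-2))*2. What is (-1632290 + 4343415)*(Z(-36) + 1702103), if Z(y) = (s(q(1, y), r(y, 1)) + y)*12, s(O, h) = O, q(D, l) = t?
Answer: 4613052387875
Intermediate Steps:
t = -12 (t = -6*2 = -12)
q(D, l) = -12
Z(y) = -144 + 12*y (Z(y) = (-12 + y)*12 = -144 + 12*y)
(-1632290 + 4343415)*(Z(-36) + 1702103) = (-1632290 + 4343415)*((-144 + 12*(-36)) + 1702103) = 2711125*((-144 - 432) + 1702103) = 2711125*(-576 + 1702103) = 2711125*1701527 = 4613052387875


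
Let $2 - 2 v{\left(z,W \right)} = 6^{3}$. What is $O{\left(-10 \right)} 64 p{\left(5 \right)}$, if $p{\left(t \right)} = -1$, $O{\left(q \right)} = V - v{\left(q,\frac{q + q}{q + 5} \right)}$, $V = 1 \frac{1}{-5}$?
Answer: $- \frac{34176}{5} \approx -6835.2$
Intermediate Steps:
$v{\left(z,W \right)} = -107$ ($v{\left(z,W \right)} = 1 - \frac{6^{3}}{2} = 1 - 108 = -107$)
$V = - \frac{1}{5}$ ($V = 1 \left(- \frac{1}{5}\right) = - \frac{1}{5} \approx -0.2$)
$O{\left(q \right)} = \frac{534}{5}$ ($O{\left(q \right)} = - \frac{1}{5} - -107 = - \frac{1}{5} + 107 = \frac{534}{5}$)
$O{\left(-10 \right)} 64 p{\left(5 \right)} = \frac{534}{5} \cdot 64 \left(-1\right) = \frac{34176}{5} \left(-1\right) = - \frac{34176}{5}$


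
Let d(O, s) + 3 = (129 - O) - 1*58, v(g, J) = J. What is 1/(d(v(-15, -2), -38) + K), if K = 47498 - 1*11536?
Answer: 1/36032 ≈ 2.7753e-5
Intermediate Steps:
d(O, s) = 68 - O (d(O, s) = -3 + ((129 - O) - 1*58) = -3 + ((129 - O) - 58) = -3 + (71 - O) = 68 - O)
K = 35962 (K = 47498 - 11536 = 35962)
1/(d(v(-15, -2), -38) + K) = 1/((68 - 1*(-2)) + 35962) = 1/((68 + 2) + 35962) = 1/(70 + 35962) = 1/36032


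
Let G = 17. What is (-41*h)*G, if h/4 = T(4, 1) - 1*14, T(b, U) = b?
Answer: 27880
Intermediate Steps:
h = -40 (h = 4*(4 - 1*14) = 4*(4 - 14) = 4*(-10) = -40)
(-41*h)*G = -41*(-40)*17 = 1640*17 = 27880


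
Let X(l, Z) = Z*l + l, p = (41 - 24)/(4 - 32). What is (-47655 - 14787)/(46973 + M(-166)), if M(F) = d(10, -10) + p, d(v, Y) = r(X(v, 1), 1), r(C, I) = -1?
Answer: -1748376/1315199 ≈ -1.3294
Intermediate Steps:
p = -17/28 (p = 17/(-28) = 17*(-1/28) = -17/28 ≈ -0.60714)
X(l, Z) = l + Z*l
d(v, Y) = -1
M(F) = -45/28 (M(F) = -1 - 17/28 = -45/28)
(-47655 - 14787)/(46973 + M(-166)) = (-47655 - 14787)/(46973 - 45/28) = -62442/1315199/28 = -62442*28/1315199 = -1748376/1315199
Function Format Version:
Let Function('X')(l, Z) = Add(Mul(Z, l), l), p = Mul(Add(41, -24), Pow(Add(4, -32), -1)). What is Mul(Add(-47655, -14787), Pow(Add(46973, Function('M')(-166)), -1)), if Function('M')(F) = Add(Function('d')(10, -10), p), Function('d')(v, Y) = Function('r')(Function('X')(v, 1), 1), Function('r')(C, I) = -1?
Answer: Rational(-1748376, 1315199) ≈ -1.3294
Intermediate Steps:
p = Rational(-17, 28) (p = Mul(17, Pow(-28, -1)) = Mul(17, Rational(-1, 28)) = Rational(-17, 28) ≈ -0.60714)
Function('X')(l, Z) = Add(l, Mul(Z, l))
Function('d')(v, Y) = -1
Function('M')(F) = Rational(-45, 28) (Function('M')(F) = Add(-1, Rational(-17, 28)) = Rational(-45, 28))
Mul(Add(-47655, -14787), Pow(Add(46973, Function('M')(-166)), -1)) = Mul(Add(-47655, -14787), Pow(Add(46973, Rational(-45, 28)), -1)) = Mul(-62442, Pow(Rational(1315199, 28), -1)) = Mul(-62442, Rational(28, 1315199)) = Rational(-1748376, 1315199)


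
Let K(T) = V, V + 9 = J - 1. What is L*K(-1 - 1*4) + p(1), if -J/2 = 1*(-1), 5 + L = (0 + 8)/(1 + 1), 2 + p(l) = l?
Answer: 7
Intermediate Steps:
p(l) = -2 + l
L = -1 (L = -5 + (0 + 8)/(1 + 1) = -5 + 8/2 = -5 + 8*(1/2) = -5 + 4 = -1)
J = 2 (J = -2*(-1) = 2)
V = -8 (V = -9 + (2 - 1) = -9 + 1 = -8)
K(T) = -8
L*K(-1 - 1*4) + p(1) = -1*(-8) + (-2 + 1) = 8 - 1 = 7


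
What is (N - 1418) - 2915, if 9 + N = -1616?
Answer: -5958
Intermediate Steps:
N = -1625 (N = -9 - 1616 = -1625)
(N - 1418) - 2915 = (-1625 - 1418) - 2915 = -3043 - 2915 = -5958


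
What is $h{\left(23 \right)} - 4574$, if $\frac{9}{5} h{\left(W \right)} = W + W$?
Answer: $- \frac{40936}{9} \approx -4548.4$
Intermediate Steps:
$h{\left(W \right)} = \frac{10 W}{9}$ ($h{\left(W \right)} = \frac{5 \left(W + W\right)}{9} = \frac{5 \cdot 2 W}{9} = \frac{10 W}{9}$)
$h{\left(23 \right)} - 4574 = \frac{10}{9} \cdot 23 - 4574 = \frac{230}{9} - 4574 = - \frac{40936}{9}$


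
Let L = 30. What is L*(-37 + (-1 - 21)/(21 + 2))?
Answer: -26190/23 ≈ -1138.7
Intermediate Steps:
L*(-37 + (-1 - 21)/(21 + 2)) = 30*(-37 + (-1 - 21)/(21 + 2)) = 30*(-37 - 22/23) = 30*(-873/23) = -26190/23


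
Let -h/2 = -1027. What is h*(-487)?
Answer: -1000298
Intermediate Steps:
h = 2054 (h = -2*(-1027) = 2054)
h*(-487) = 2054*(-487) = -1000298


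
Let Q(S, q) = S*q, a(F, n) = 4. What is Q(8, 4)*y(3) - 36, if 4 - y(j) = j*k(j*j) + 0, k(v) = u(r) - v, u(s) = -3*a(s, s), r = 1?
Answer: 2108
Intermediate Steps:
u(s) = -12 (u(s) = -3*4 = -12)
k(v) = -12 - v
y(j) = 4 - j*(-12 - j**2) (y(j) = 4 - (j*(-12 - j*j) + 0) = 4 - (j*(-12 - j**2) + 0) = 4 - j*(-12 - j**2))
Q(8, 4)*y(3) - 36 = (8*4)*(4 + 3*(12 + 3**2)) - 36 = 32*(4 + 3*(12 + 9)) - 36 = 32*(4 + 3*21) - 36 = 32*(4 + 63) - 36 = 32*67 - 36 = 2144 - 36 = 2108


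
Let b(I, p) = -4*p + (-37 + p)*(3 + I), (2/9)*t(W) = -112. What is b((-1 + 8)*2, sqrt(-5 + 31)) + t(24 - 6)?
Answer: -1133 + 13*sqrt(26) ≈ -1066.7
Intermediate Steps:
t(W) = -504 (t(W) = (9/2)*(-112) = -504)
b((-1 + 8)*2, sqrt(-5 + 31)) + t(24 - 6) = (-111 - sqrt(-5 + 31) - 37*(-1 + 8)*2 + ((-1 + 8)*2)*sqrt(-5 + 31)) - 504 = (-111 - sqrt(26) - 259*2 + (7*2)*sqrt(26)) - 504 = (-111 - sqrt(26) - 37*14 + 14*sqrt(26)) - 504 = (-111 - sqrt(26) - 518 + 14*sqrt(26)) - 504 = (-629 + 13*sqrt(26)) - 504 = -1133 + 13*sqrt(26)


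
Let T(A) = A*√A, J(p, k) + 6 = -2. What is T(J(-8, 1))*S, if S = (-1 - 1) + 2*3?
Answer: -64*I*√2 ≈ -90.51*I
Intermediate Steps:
J(p, k) = -8 (J(p, k) = -6 - 2 = -8)
S = 4 (S = -2 + 6 = 4)
T(A) = A^(3/2)
T(J(-8, 1))*S = (-8)^(3/2)*4 = -16*I*√2*4 = -64*I*√2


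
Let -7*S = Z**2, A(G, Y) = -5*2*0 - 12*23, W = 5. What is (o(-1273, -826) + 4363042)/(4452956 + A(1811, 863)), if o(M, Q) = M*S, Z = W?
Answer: 30573119/31168760 ≈ 0.98089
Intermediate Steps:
Z = 5
A(G, Y) = -276 (A(G, Y) = -10*0 - 276 = 0 - 276 = -276)
S = -25/7 (S = -1/7*5**2 = -1/7*25 = -25/7 ≈ -3.5714)
o(M, Q) = -25*M/7 (o(M, Q) = M*(-25/7) = -25*M/7)
(o(-1273, -826) + 4363042)/(4452956 + A(1811, 863)) = (-25/7*(-1273) + 4363042)/(4452956 - 276) = (31825/7 + 4363042)/4452680 = (30573119/7)*(1/4452680) = 30573119/31168760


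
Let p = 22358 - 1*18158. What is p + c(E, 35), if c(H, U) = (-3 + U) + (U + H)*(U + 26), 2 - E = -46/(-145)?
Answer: 938099/145 ≈ 6469.6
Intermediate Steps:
E = 244/145 (E = 2 - (-46)/(-145) = 2 - (-46)*(-1)/145 = 2 - 1*46/145 = 2 - 46/145 = 244/145 ≈ 1.6828)
c(H, U) = -3 + U + (26 + U)*(H + U) (c(H, U) = (-3 + U) + (H + U)*(26 + U) = (-3 + U) + (26 + U)*(H + U) = -3 + U + (26 + U)*(H + U))
p = 4200 (p = 22358 - 18158 = 4200)
p + c(E, 35) = 4200 + (-3 + 35**2 + 26*(244/145) + 27*35 + (244/145)*35) = 4200 + (-3 + 1225 + 6344/145 + 945 + 1708/29) = 4200 + 329099/145 = 938099/145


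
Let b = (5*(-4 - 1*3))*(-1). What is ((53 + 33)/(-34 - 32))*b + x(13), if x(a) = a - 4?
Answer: -1208/33 ≈ -36.606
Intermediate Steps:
x(a) = -4 + a
b = 35 (b = (5*(-4 - 3))*(-1) = (5*(-7))*(-1) = -35*(-1) = 35)
((53 + 33)/(-34 - 32))*b + x(13) = ((53 + 33)/(-34 - 32))*35 + (-4 + 13) = (86/(-66))*35 + 9 = (86*(-1/66))*35 + 9 = -43/33*35 + 9 = -1505/33 + 9 = -1208/33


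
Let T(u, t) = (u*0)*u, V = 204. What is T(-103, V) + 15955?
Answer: 15955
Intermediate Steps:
T(u, t) = 0 (T(u, t) = 0*u = 0)
T(-103, V) + 15955 = 0 + 15955 = 15955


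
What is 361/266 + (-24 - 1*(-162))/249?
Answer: 2221/1162 ≈ 1.9114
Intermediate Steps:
361/266 + (-24 - 1*(-162))/249 = 361*(1/266) + (-24 + 162)*(1/249) = 19/14 + 138*(1/249) = 19/14 + 46/83 = 2221/1162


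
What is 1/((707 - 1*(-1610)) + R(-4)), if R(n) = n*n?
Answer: 1/2333 ≈ 0.00042863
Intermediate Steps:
R(n) = n²
1/((707 - 1*(-1610)) + R(-4)) = 1/((707 - 1*(-1610)) + (-4)²) = 1/((707 + 1610) + 16) = 1/(2317 + 16) = 1/2333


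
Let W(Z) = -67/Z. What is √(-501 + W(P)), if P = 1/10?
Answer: I*√1171 ≈ 34.22*I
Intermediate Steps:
P = ⅒ ≈ 0.10000
√(-501 + W(P)) = √(-501 - 67/⅒) = √(-501 - 67*10) = √(-501 - 670) = √(-1171) = I*√1171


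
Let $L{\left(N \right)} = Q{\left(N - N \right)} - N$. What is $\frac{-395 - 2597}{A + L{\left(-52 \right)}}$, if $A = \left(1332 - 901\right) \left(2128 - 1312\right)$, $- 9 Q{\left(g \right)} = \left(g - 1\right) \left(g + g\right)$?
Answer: $- \frac{748}{87937} \approx -0.0085061$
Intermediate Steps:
$Q{\left(g \right)} = - \frac{2 g \left(-1 + g\right)}{9}$ ($Q{\left(g \right)} = - \frac{\left(g - 1\right) \left(g + g\right)}{9} = - \frac{\left(-1 + g\right) 2 g}{9} = - \frac{2 g \left(-1 + g\right)}{9}$)
$L{\left(N \right)} = - N$ ($L{\left(N \right)} = \frac{2 \left(N - N\right) \left(1 - \left(N - N\right)\right)}{9} - N = \frac{2}{9} \cdot 0 \left(1 - 0\right) - N = \frac{2}{9} \cdot 0 \left(1 + 0\right) - N = \frac{2}{9} \cdot 0 \cdot 1 - N = 0 - N = - N$)
$A = 351696$ ($A = 431 \cdot 816 = 351696$)
$\frac{-395 - 2597}{A + L{\left(-52 \right)}} = \frac{-395 - 2597}{351696 - -52} = - \frac{2992}{351696 + 52} = - \frac{2992}{351748} = \left(-2992\right) \frac{1}{351748} = - \frac{748}{87937}$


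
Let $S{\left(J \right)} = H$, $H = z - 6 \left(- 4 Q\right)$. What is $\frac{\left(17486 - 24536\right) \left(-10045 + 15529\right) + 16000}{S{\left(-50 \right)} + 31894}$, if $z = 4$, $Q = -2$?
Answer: $- \frac{772924}{637} \approx -1213.4$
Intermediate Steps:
$H = -44$ ($H = 4 - 6 \left(\left(-4\right) \left(-2\right)\right) = 4 - 48 = -44$)
$S{\left(J \right)} = -44$
$\frac{\left(17486 - 24536\right) \left(-10045 + 15529\right) + 16000}{S{\left(-50 \right)} + 31894} = \frac{\left(17486 - 24536\right) \left(-10045 + 15529\right) + 16000}{-44 + 31894} = \frac{\left(-7050\right) 5484 + 16000}{31850} = \left(-38662200 + 16000\right) \frac{1}{31850} = \left(-38646200\right) \frac{1}{31850} = - \frac{772924}{637}$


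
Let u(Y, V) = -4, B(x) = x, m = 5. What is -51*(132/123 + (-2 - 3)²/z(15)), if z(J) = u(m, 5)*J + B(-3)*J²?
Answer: -106471/2009 ≈ -52.997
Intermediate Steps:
z(J) = -4*J - 3*J²
-51*(132/123 + (-2 - 3)²/z(15)) = -51*(132/123 + (-2 - 3)²/((15*(-4 - 3*15)))) = -51*(132*(1/123) + (-5)²/((15*(-4 - 45)))) = -51*(44/41 + 25/((15*(-49)))) = -51*(44/41 + 25/(-735)) = -51*(44/41 + 25*(-1/735)) = -51*(44/41 - 5/147) = -51*6263/6027 = -106471/2009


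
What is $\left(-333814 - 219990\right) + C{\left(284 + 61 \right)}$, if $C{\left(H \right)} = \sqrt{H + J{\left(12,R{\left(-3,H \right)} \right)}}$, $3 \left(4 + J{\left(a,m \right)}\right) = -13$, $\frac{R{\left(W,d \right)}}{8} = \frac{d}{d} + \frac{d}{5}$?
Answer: $-553804 + \frac{\sqrt{3030}}{3} \approx -5.5379 \cdot 10^{5}$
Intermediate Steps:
$R{\left(W,d \right)} = 8 + \frac{8 d}{5}$ ($R{\left(W,d \right)} = 8 \left(\frac{d}{d} + \frac{d}{5}\right) = 8 \left(1 + d \frac{1}{5}\right) = 8 \left(1 + \frac{d}{5}\right) = 8 + \frac{8 d}{5}$)
$J{\left(a,m \right)} = - \frac{25}{3}$ ($J{\left(a,m \right)} = -4 + \frac{1}{3} \left(-13\right) = -4 - \frac{13}{3} = - \frac{25}{3}$)
$C{\left(H \right)} = \sqrt{- \frac{25}{3} + H}$ ($C{\left(H \right)} = \sqrt{H - \frac{25}{3}} = \sqrt{- \frac{25}{3} + H}$)
$\left(-333814 - 219990\right) + C{\left(284 + 61 \right)} = \left(-333814 - 219990\right) + \frac{\sqrt{-75 + 9 \left(284 + 61\right)}}{3} = -553804 + \frac{\sqrt{-75 + 9 \cdot 345}}{3} = -553804 + \frac{\sqrt{-75 + 3105}}{3} = -553804 + \frac{\sqrt{3030}}{3}$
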